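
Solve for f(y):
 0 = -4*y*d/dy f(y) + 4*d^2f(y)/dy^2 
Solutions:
 f(y) = C1 + C2*erfi(sqrt(2)*y/2)


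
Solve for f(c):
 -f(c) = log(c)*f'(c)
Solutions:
 f(c) = C1*exp(-li(c))


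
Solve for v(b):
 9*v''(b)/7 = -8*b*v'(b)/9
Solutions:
 v(b) = C1 + C2*erf(2*sqrt(7)*b/9)


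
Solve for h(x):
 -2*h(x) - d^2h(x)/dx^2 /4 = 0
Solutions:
 h(x) = C1*sin(2*sqrt(2)*x) + C2*cos(2*sqrt(2)*x)


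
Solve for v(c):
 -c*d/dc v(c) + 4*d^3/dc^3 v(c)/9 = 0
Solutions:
 v(c) = C1 + Integral(C2*airyai(2^(1/3)*3^(2/3)*c/2) + C3*airybi(2^(1/3)*3^(2/3)*c/2), c)


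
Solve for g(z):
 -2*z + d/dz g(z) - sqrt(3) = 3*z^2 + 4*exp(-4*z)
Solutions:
 g(z) = C1 + z^3 + z^2 + sqrt(3)*z - exp(-4*z)


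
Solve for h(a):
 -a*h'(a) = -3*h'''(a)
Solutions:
 h(a) = C1 + Integral(C2*airyai(3^(2/3)*a/3) + C3*airybi(3^(2/3)*a/3), a)


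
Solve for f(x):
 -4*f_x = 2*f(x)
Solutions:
 f(x) = C1*exp(-x/2)


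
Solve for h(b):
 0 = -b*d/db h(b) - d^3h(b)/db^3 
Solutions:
 h(b) = C1 + Integral(C2*airyai(-b) + C3*airybi(-b), b)


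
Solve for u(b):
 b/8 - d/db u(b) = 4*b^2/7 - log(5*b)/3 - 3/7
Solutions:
 u(b) = C1 - 4*b^3/21 + b^2/16 + b*log(b)/3 + 2*b/21 + b*log(5)/3


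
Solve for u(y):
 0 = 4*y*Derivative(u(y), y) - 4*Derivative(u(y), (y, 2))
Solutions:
 u(y) = C1 + C2*erfi(sqrt(2)*y/2)


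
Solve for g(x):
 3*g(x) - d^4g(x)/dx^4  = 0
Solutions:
 g(x) = C1*exp(-3^(1/4)*x) + C2*exp(3^(1/4)*x) + C3*sin(3^(1/4)*x) + C4*cos(3^(1/4)*x)


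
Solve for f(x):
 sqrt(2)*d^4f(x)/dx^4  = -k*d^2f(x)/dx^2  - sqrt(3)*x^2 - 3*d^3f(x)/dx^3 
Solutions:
 f(x) = C1 + C2*x + C3*exp(sqrt(2)*x*(sqrt(-4*sqrt(2)*k + 9) - 3)/4) + C4*exp(-sqrt(2)*x*(sqrt(-4*sqrt(2)*k + 9) + 3)/4) - sqrt(3)*x^4/(12*k) + sqrt(3)*x^3/k^2 + x^2*(sqrt(6) - 9*sqrt(3)/k)/k^2


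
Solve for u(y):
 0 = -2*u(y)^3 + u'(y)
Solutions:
 u(y) = -sqrt(2)*sqrt(-1/(C1 + 2*y))/2
 u(y) = sqrt(2)*sqrt(-1/(C1 + 2*y))/2


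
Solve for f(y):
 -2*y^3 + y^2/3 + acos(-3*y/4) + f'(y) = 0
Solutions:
 f(y) = C1 + y^4/2 - y^3/9 - y*acos(-3*y/4) - sqrt(16 - 9*y^2)/3


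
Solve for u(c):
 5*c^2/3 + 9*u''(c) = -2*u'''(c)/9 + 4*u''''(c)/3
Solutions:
 u(c) = C1 + C2*c + C3*exp(c*(1 - sqrt(973))/12) + C4*exp(c*(1 + sqrt(973))/12) - 5*c^4/324 + 10*c^3/6561 - 4880*c^2/177147


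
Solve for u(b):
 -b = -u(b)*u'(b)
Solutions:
 u(b) = -sqrt(C1 + b^2)
 u(b) = sqrt(C1 + b^2)


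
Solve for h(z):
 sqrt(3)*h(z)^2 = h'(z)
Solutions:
 h(z) = -1/(C1 + sqrt(3)*z)


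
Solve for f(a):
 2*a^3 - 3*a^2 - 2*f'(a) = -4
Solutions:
 f(a) = C1 + a^4/4 - a^3/2 + 2*a


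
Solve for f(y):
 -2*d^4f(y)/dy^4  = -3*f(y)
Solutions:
 f(y) = C1*exp(-2^(3/4)*3^(1/4)*y/2) + C2*exp(2^(3/4)*3^(1/4)*y/2) + C3*sin(2^(3/4)*3^(1/4)*y/2) + C4*cos(2^(3/4)*3^(1/4)*y/2)


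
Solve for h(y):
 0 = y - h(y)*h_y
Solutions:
 h(y) = -sqrt(C1 + y^2)
 h(y) = sqrt(C1 + y^2)


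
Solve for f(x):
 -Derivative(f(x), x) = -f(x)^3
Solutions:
 f(x) = -sqrt(2)*sqrt(-1/(C1 + x))/2
 f(x) = sqrt(2)*sqrt(-1/(C1 + x))/2


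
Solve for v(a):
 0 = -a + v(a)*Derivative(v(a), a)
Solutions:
 v(a) = -sqrt(C1 + a^2)
 v(a) = sqrt(C1 + a^2)


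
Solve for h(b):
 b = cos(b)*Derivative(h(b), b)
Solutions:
 h(b) = C1 + Integral(b/cos(b), b)


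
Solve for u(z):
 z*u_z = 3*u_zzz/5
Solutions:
 u(z) = C1 + Integral(C2*airyai(3^(2/3)*5^(1/3)*z/3) + C3*airybi(3^(2/3)*5^(1/3)*z/3), z)


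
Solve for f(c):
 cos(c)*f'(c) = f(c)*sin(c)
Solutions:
 f(c) = C1/cos(c)


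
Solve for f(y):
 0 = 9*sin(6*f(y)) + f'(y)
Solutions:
 f(y) = -acos((-C1 - exp(108*y))/(C1 - exp(108*y)))/6 + pi/3
 f(y) = acos((-C1 - exp(108*y))/(C1 - exp(108*y)))/6


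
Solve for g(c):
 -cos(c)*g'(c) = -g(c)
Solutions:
 g(c) = C1*sqrt(sin(c) + 1)/sqrt(sin(c) - 1)


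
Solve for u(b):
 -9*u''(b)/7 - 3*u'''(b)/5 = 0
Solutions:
 u(b) = C1 + C2*b + C3*exp(-15*b/7)


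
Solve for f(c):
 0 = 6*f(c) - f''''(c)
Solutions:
 f(c) = C1*exp(-6^(1/4)*c) + C2*exp(6^(1/4)*c) + C3*sin(6^(1/4)*c) + C4*cos(6^(1/4)*c)


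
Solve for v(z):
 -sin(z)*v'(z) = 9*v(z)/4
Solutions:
 v(z) = C1*(cos(z) + 1)^(9/8)/(cos(z) - 1)^(9/8)


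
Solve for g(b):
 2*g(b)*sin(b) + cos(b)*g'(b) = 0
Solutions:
 g(b) = C1*cos(b)^2


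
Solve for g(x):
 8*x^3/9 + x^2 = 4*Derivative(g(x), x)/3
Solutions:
 g(x) = C1 + x^4/6 + x^3/4


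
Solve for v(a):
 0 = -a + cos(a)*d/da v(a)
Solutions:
 v(a) = C1 + Integral(a/cos(a), a)


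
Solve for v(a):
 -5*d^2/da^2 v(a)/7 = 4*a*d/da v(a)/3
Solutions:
 v(a) = C1 + C2*erf(sqrt(210)*a/15)


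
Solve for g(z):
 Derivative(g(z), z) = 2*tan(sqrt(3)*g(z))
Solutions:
 g(z) = sqrt(3)*(pi - asin(C1*exp(2*sqrt(3)*z)))/3
 g(z) = sqrt(3)*asin(C1*exp(2*sqrt(3)*z))/3


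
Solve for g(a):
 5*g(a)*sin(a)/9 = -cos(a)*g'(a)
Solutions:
 g(a) = C1*cos(a)^(5/9)


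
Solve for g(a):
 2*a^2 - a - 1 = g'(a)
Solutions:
 g(a) = C1 + 2*a^3/3 - a^2/2 - a


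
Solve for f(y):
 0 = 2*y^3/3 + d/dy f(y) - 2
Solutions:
 f(y) = C1 - y^4/6 + 2*y


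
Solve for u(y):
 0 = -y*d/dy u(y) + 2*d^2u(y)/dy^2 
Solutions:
 u(y) = C1 + C2*erfi(y/2)


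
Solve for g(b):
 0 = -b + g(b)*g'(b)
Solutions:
 g(b) = -sqrt(C1 + b^2)
 g(b) = sqrt(C1 + b^2)


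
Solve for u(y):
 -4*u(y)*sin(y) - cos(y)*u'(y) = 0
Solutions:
 u(y) = C1*cos(y)^4


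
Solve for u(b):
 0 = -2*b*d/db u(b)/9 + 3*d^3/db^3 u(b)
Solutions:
 u(b) = C1 + Integral(C2*airyai(2^(1/3)*b/3) + C3*airybi(2^(1/3)*b/3), b)


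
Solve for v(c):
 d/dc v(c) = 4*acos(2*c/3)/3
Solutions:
 v(c) = C1 + 4*c*acos(2*c/3)/3 - 2*sqrt(9 - 4*c^2)/3


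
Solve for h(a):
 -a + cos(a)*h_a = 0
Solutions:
 h(a) = C1 + Integral(a/cos(a), a)


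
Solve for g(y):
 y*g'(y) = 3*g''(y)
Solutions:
 g(y) = C1 + C2*erfi(sqrt(6)*y/6)


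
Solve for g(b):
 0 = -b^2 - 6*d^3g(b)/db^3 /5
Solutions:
 g(b) = C1 + C2*b + C3*b^2 - b^5/72


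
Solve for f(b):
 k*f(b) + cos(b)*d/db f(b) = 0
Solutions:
 f(b) = C1*exp(k*(log(sin(b) - 1) - log(sin(b) + 1))/2)


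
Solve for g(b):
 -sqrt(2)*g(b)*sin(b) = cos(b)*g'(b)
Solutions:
 g(b) = C1*cos(b)^(sqrt(2))


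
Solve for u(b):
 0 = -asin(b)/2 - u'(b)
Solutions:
 u(b) = C1 - b*asin(b)/2 - sqrt(1 - b^2)/2


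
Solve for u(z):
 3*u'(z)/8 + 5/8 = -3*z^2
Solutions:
 u(z) = C1 - 8*z^3/3 - 5*z/3


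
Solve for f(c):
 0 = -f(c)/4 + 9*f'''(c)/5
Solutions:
 f(c) = C3*exp(30^(1/3)*c/6) + (C1*sin(10^(1/3)*3^(5/6)*c/12) + C2*cos(10^(1/3)*3^(5/6)*c/12))*exp(-30^(1/3)*c/12)


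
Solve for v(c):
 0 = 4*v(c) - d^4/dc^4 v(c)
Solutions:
 v(c) = C1*exp(-sqrt(2)*c) + C2*exp(sqrt(2)*c) + C3*sin(sqrt(2)*c) + C4*cos(sqrt(2)*c)


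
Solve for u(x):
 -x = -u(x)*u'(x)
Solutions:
 u(x) = -sqrt(C1 + x^2)
 u(x) = sqrt(C1 + x^2)


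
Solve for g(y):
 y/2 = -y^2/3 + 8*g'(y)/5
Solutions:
 g(y) = C1 + 5*y^3/72 + 5*y^2/32


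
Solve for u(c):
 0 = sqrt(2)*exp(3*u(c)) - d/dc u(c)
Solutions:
 u(c) = log(-1/(C1 + 3*sqrt(2)*c))/3
 u(c) = log((-1/(C1 + sqrt(2)*c))^(1/3)*(-3^(2/3) - 3*3^(1/6)*I)/6)
 u(c) = log((-1/(C1 + sqrt(2)*c))^(1/3)*(-3^(2/3) + 3*3^(1/6)*I)/6)


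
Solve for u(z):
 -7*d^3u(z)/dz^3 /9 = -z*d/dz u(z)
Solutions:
 u(z) = C1 + Integral(C2*airyai(21^(2/3)*z/7) + C3*airybi(21^(2/3)*z/7), z)


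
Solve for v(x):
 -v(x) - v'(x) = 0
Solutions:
 v(x) = C1*exp(-x)


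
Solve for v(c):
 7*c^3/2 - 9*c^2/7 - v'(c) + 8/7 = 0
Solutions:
 v(c) = C1 + 7*c^4/8 - 3*c^3/7 + 8*c/7


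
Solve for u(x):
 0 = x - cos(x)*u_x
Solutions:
 u(x) = C1 + Integral(x/cos(x), x)


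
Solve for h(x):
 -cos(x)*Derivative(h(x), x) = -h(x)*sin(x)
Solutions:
 h(x) = C1/cos(x)


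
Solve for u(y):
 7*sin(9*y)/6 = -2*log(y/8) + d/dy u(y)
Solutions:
 u(y) = C1 + 2*y*log(y) - 6*y*log(2) - 2*y - 7*cos(9*y)/54


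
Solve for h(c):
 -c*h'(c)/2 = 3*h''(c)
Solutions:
 h(c) = C1 + C2*erf(sqrt(3)*c/6)


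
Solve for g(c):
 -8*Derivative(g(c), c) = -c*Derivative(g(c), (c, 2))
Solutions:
 g(c) = C1 + C2*c^9


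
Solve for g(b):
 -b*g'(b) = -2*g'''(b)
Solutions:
 g(b) = C1 + Integral(C2*airyai(2^(2/3)*b/2) + C3*airybi(2^(2/3)*b/2), b)


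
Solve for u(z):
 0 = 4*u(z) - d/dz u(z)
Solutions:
 u(z) = C1*exp(4*z)


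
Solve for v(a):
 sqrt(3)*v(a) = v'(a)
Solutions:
 v(a) = C1*exp(sqrt(3)*a)


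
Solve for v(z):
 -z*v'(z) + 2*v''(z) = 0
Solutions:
 v(z) = C1 + C2*erfi(z/2)


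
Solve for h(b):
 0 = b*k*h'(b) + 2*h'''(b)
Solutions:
 h(b) = C1 + Integral(C2*airyai(2^(2/3)*b*(-k)^(1/3)/2) + C3*airybi(2^(2/3)*b*(-k)^(1/3)/2), b)


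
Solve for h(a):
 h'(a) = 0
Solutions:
 h(a) = C1


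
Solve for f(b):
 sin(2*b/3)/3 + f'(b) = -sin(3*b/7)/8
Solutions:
 f(b) = C1 + 7*cos(3*b/7)/24 + cos(2*b/3)/2


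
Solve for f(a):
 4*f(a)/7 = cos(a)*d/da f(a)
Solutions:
 f(a) = C1*(sin(a) + 1)^(2/7)/(sin(a) - 1)^(2/7)


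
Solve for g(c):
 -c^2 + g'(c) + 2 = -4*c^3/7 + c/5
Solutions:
 g(c) = C1 - c^4/7 + c^3/3 + c^2/10 - 2*c


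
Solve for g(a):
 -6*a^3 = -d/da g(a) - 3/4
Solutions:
 g(a) = C1 + 3*a^4/2 - 3*a/4


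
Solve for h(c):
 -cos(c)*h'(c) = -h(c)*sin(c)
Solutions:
 h(c) = C1/cos(c)


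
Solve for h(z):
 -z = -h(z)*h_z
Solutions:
 h(z) = -sqrt(C1 + z^2)
 h(z) = sqrt(C1 + z^2)


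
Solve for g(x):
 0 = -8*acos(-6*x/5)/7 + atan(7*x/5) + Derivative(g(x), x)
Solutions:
 g(x) = C1 + 8*x*acos(-6*x/5)/7 - x*atan(7*x/5) + 4*sqrt(25 - 36*x^2)/21 + 5*log(49*x^2 + 25)/14


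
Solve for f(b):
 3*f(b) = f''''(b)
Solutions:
 f(b) = C1*exp(-3^(1/4)*b) + C2*exp(3^(1/4)*b) + C3*sin(3^(1/4)*b) + C4*cos(3^(1/4)*b)


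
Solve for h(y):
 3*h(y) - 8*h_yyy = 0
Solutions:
 h(y) = C3*exp(3^(1/3)*y/2) + (C1*sin(3^(5/6)*y/4) + C2*cos(3^(5/6)*y/4))*exp(-3^(1/3)*y/4)


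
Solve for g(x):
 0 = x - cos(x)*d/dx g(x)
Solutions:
 g(x) = C1 + Integral(x/cos(x), x)


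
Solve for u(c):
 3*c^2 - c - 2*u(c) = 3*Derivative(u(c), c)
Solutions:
 u(c) = C1*exp(-2*c/3) + 3*c^2/2 - 5*c + 15/2


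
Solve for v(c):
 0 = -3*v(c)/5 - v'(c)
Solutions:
 v(c) = C1*exp(-3*c/5)


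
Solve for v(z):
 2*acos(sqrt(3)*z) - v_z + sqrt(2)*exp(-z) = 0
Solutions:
 v(z) = C1 + 2*z*acos(sqrt(3)*z) - 2*sqrt(3)*sqrt(1 - 3*z^2)/3 - sqrt(2)*exp(-z)


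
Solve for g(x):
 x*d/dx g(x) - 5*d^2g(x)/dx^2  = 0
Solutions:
 g(x) = C1 + C2*erfi(sqrt(10)*x/10)


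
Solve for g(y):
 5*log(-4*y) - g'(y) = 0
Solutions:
 g(y) = C1 + 5*y*log(-y) + 5*y*(-1 + 2*log(2))


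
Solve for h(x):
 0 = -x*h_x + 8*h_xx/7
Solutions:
 h(x) = C1 + C2*erfi(sqrt(7)*x/4)


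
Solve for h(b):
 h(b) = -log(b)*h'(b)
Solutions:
 h(b) = C1*exp(-li(b))


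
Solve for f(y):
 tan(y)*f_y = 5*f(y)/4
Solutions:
 f(y) = C1*sin(y)^(5/4)


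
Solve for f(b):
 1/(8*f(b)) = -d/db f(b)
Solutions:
 f(b) = -sqrt(C1 - b)/2
 f(b) = sqrt(C1 - b)/2


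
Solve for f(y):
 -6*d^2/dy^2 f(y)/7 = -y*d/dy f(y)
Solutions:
 f(y) = C1 + C2*erfi(sqrt(21)*y/6)


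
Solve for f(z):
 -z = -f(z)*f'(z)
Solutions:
 f(z) = -sqrt(C1 + z^2)
 f(z) = sqrt(C1 + z^2)


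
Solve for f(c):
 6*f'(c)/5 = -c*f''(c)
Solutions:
 f(c) = C1 + C2/c^(1/5)


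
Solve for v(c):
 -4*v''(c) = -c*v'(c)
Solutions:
 v(c) = C1 + C2*erfi(sqrt(2)*c/4)


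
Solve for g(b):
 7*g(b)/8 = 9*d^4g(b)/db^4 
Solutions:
 g(b) = C1*exp(-14^(1/4)*sqrt(3)*b/6) + C2*exp(14^(1/4)*sqrt(3)*b/6) + C3*sin(14^(1/4)*sqrt(3)*b/6) + C4*cos(14^(1/4)*sqrt(3)*b/6)


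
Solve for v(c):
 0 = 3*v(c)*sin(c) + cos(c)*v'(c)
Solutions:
 v(c) = C1*cos(c)^3


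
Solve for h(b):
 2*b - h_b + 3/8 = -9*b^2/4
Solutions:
 h(b) = C1 + 3*b^3/4 + b^2 + 3*b/8


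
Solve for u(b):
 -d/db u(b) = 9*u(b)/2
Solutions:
 u(b) = C1*exp(-9*b/2)


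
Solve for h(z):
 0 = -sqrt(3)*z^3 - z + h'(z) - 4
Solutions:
 h(z) = C1 + sqrt(3)*z^4/4 + z^2/2 + 4*z


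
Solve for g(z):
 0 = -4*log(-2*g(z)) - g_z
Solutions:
 Integral(1/(log(-_y) + log(2)), (_y, g(z)))/4 = C1 - z


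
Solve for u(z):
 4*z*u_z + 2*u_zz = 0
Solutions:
 u(z) = C1 + C2*erf(z)


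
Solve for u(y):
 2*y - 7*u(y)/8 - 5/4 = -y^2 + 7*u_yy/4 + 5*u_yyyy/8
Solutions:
 u(y) = C1*sin(sqrt(5)*y*sqrt(7 - sqrt(14))/5) + C2*sin(sqrt(5)*y*sqrt(sqrt(14) + 7)/5) + C3*cos(sqrt(5)*y*sqrt(7 - sqrt(14))/5) + C4*cos(sqrt(5)*y*sqrt(sqrt(14) + 7)/5) + 8*y^2/7 + 16*y/7 - 6


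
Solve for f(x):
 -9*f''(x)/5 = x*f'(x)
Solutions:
 f(x) = C1 + C2*erf(sqrt(10)*x/6)


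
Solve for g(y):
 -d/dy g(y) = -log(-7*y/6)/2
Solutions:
 g(y) = C1 + y*log(-y)/2 + y*(-log(6) - 1 + log(7))/2


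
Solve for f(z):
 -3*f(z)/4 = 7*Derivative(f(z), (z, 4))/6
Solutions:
 f(z) = (C1*sin(2^(1/4)*sqrt(3)*7^(3/4)*z/14) + C2*cos(2^(1/4)*sqrt(3)*7^(3/4)*z/14))*exp(-2^(1/4)*sqrt(3)*7^(3/4)*z/14) + (C3*sin(2^(1/4)*sqrt(3)*7^(3/4)*z/14) + C4*cos(2^(1/4)*sqrt(3)*7^(3/4)*z/14))*exp(2^(1/4)*sqrt(3)*7^(3/4)*z/14)


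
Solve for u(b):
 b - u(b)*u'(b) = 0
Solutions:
 u(b) = -sqrt(C1 + b^2)
 u(b) = sqrt(C1 + b^2)


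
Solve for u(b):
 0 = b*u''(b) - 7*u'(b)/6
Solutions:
 u(b) = C1 + C2*b^(13/6)


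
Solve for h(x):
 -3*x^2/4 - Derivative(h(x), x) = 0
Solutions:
 h(x) = C1 - x^3/4


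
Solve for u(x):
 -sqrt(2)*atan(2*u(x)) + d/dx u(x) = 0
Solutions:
 Integral(1/atan(2*_y), (_y, u(x))) = C1 + sqrt(2)*x


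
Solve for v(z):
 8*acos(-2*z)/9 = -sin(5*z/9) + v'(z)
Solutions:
 v(z) = C1 + 8*z*acos(-2*z)/9 + 4*sqrt(1 - 4*z^2)/9 - 9*cos(5*z/9)/5


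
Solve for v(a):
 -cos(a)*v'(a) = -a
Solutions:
 v(a) = C1 + Integral(a/cos(a), a)


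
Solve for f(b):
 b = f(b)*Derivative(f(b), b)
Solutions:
 f(b) = -sqrt(C1 + b^2)
 f(b) = sqrt(C1 + b^2)


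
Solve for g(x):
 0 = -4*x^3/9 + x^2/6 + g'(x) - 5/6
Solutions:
 g(x) = C1 + x^4/9 - x^3/18 + 5*x/6


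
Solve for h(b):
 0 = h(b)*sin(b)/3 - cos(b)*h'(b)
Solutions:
 h(b) = C1/cos(b)^(1/3)


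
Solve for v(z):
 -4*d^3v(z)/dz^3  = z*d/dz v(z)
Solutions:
 v(z) = C1 + Integral(C2*airyai(-2^(1/3)*z/2) + C3*airybi(-2^(1/3)*z/2), z)


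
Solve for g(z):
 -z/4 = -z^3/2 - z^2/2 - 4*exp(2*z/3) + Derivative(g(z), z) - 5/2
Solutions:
 g(z) = C1 + z^4/8 + z^3/6 - z^2/8 + 5*z/2 + 6*exp(2*z/3)


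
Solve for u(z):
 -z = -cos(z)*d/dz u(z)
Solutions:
 u(z) = C1 + Integral(z/cos(z), z)


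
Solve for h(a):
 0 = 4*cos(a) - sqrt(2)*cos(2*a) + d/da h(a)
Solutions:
 h(a) = C1 - 4*sin(a) + sqrt(2)*sin(2*a)/2


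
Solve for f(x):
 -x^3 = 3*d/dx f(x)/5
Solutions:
 f(x) = C1 - 5*x^4/12


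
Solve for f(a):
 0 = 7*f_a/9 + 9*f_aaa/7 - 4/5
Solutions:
 f(a) = C1 + C2*sin(7*a/9) + C3*cos(7*a/9) + 36*a/35


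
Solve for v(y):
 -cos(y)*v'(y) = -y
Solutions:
 v(y) = C1 + Integral(y/cos(y), y)


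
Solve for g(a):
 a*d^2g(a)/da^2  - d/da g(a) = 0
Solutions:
 g(a) = C1 + C2*a^2


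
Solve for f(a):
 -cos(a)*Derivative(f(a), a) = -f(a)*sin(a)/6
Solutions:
 f(a) = C1/cos(a)^(1/6)


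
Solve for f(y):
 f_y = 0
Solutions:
 f(y) = C1


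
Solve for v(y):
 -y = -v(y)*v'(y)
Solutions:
 v(y) = -sqrt(C1 + y^2)
 v(y) = sqrt(C1 + y^2)


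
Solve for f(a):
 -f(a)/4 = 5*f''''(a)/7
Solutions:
 f(a) = (C1*sin(5^(3/4)*7^(1/4)*a/10) + C2*cos(5^(3/4)*7^(1/4)*a/10))*exp(-5^(3/4)*7^(1/4)*a/10) + (C3*sin(5^(3/4)*7^(1/4)*a/10) + C4*cos(5^(3/4)*7^(1/4)*a/10))*exp(5^(3/4)*7^(1/4)*a/10)


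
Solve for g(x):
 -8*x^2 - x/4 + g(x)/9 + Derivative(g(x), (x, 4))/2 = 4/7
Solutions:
 g(x) = 72*x^2 + 9*x/4 + (C1*sin(2^(3/4)*sqrt(3)*x/6) + C2*cos(2^(3/4)*sqrt(3)*x/6))*exp(-2^(3/4)*sqrt(3)*x/6) + (C3*sin(2^(3/4)*sqrt(3)*x/6) + C4*cos(2^(3/4)*sqrt(3)*x/6))*exp(2^(3/4)*sqrt(3)*x/6) + 36/7


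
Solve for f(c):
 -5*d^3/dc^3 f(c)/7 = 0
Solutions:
 f(c) = C1 + C2*c + C3*c^2


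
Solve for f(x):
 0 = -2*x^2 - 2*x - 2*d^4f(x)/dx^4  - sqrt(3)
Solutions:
 f(x) = C1 + C2*x + C3*x^2 + C4*x^3 - x^6/360 - x^5/120 - sqrt(3)*x^4/48


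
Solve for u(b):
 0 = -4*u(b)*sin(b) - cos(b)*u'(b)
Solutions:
 u(b) = C1*cos(b)^4


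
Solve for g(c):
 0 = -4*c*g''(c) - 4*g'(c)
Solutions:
 g(c) = C1 + C2*log(c)


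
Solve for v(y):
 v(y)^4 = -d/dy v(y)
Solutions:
 v(y) = (-3^(2/3) - 3*3^(1/6)*I)*(1/(C1 + y))^(1/3)/6
 v(y) = (-3^(2/3) + 3*3^(1/6)*I)*(1/(C1 + y))^(1/3)/6
 v(y) = (1/(C1 + 3*y))^(1/3)


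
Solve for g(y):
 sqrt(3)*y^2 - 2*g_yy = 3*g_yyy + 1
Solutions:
 g(y) = C1 + C2*y + C3*exp(-2*y/3) + sqrt(3)*y^4/24 - sqrt(3)*y^3/4 + y^2*(-2 + 9*sqrt(3))/8


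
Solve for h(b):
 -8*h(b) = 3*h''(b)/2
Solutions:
 h(b) = C1*sin(4*sqrt(3)*b/3) + C2*cos(4*sqrt(3)*b/3)


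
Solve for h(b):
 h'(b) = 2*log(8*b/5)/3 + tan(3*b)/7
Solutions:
 h(b) = C1 + 2*b*log(b)/3 - 2*b*log(5)/3 - 2*b/3 + 2*b*log(2) - log(cos(3*b))/21


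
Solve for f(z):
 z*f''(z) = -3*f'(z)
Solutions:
 f(z) = C1 + C2/z^2


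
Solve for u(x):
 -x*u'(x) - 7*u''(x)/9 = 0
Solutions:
 u(x) = C1 + C2*erf(3*sqrt(14)*x/14)


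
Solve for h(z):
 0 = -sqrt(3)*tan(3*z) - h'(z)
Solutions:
 h(z) = C1 + sqrt(3)*log(cos(3*z))/3


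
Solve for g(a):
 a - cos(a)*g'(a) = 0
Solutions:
 g(a) = C1 + Integral(a/cos(a), a)


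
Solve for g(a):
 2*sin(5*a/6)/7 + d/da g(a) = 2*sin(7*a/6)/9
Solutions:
 g(a) = C1 + 12*cos(5*a/6)/35 - 4*cos(7*a/6)/21


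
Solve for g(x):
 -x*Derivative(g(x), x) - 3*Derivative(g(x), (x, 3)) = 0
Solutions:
 g(x) = C1 + Integral(C2*airyai(-3^(2/3)*x/3) + C3*airybi(-3^(2/3)*x/3), x)


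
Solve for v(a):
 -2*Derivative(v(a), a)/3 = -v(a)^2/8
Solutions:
 v(a) = -16/(C1 + 3*a)


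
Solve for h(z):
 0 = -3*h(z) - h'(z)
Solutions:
 h(z) = C1*exp(-3*z)


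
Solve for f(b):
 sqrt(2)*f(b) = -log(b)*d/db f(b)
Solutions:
 f(b) = C1*exp(-sqrt(2)*li(b))


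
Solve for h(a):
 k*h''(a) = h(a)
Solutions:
 h(a) = C1*exp(-a*sqrt(1/k)) + C2*exp(a*sqrt(1/k))


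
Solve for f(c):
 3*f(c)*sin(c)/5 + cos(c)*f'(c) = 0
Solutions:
 f(c) = C1*cos(c)^(3/5)


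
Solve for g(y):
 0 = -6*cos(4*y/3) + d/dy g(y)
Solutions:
 g(y) = C1 + 9*sin(4*y/3)/2


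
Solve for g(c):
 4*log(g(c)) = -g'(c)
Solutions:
 li(g(c)) = C1 - 4*c


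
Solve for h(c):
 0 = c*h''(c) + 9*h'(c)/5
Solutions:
 h(c) = C1 + C2/c^(4/5)


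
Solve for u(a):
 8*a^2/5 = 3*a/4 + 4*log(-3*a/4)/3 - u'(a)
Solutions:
 u(a) = C1 - 8*a^3/15 + 3*a^2/8 + 4*a*log(-a)/3 + 4*a*(-2*log(2) - 1 + log(3))/3


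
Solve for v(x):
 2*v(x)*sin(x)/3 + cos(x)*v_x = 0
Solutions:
 v(x) = C1*cos(x)^(2/3)


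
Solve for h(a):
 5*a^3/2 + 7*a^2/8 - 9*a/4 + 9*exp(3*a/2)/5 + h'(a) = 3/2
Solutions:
 h(a) = C1 - 5*a^4/8 - 7*a^3/24 + 9*a^2/8 + 3*a/2 - 6*exp(3*a/2)/5


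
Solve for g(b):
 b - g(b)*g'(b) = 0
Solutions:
 g(b) = -sqrt(C1 + b^2)
 g(b) = sqrt(C1 + b^2)


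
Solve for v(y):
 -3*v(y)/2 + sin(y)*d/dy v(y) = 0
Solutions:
 v(y) = C1*(cos(y) - 1)^(3/4)/(cos(y) + 1)^(3/4)


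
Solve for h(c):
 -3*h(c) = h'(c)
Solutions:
 h(c) = C1*exp(-3*c)


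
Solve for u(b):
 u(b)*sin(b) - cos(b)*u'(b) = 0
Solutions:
 u(b) = C1/cos(b)


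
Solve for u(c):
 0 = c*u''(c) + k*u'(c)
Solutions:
 u(c) = C1 + c^(1 - re(k))*(C2*sin(log(c)*Abs(im(k))) + C3*cos(log(c)*im(k)))


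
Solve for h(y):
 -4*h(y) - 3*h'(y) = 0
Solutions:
 h(y) = C1*exp(-4*y/3)


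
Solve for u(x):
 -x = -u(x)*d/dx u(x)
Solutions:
 u(x) = -sqrt(C1 + x^2)
 u(x) = sqrt(C1 + x^2)


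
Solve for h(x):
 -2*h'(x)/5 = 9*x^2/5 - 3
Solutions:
 h(x) = C1 - 3*x^3/2 + 15*x/2


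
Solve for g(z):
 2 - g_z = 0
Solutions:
 g(z) = C1 + 2*z


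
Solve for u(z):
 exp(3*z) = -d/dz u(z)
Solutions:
 u(z) = C1 - exp(3*z)/3


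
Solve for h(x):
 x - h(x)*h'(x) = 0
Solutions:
 h(x) = -sqrt(C1 + x^2)
 h(x) = sqrt(C1 + x^2)


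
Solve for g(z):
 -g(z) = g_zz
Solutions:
 g(z) = C1*sin(z) + C2*cos(z)


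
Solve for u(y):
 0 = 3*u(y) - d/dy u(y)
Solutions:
 u(y) = C1*exp(3*y)


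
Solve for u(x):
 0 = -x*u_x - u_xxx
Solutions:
 u(x) = C1 + Integral(C2*airyai(-x) + C3*airybi(-x), x)


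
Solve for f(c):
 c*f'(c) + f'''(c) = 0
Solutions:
 f(c) = C1 + Integral(C2*airyai(-c) + C3*airybi(-c), c)


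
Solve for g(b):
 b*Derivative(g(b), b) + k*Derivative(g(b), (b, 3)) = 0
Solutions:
 g(b) = C1 + Integral(C2*airyai(b*(-1/k)^(1/3)) + C3*airybi(b*(-1/k)^(1/3)), b)


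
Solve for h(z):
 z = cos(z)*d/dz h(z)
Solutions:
 h(z) = C1 + Integral(z/cos(z), z)


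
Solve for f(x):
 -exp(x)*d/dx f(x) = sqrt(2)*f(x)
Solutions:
 f(x) = C1*exp(sqrt(2)*exp(-x))


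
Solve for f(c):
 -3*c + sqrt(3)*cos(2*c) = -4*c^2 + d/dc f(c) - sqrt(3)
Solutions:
 f(c) = C1 + 4*c^3/3 - 3*c^2/2 + sqrt(3)*(c + sin(c)*cos(c))


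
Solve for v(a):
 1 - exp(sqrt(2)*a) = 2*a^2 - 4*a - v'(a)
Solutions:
 v(a) = C1 + 2*a^3/3 - 2*a^2 - a + sqrt(2)*exp(sqrt(2)*a)/2


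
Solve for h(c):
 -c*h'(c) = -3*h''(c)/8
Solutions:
 h(c) = C1 + C2*erfi(2*sqrt(3)*c/3)


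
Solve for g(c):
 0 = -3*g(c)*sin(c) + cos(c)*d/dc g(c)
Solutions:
 g(c) = C1/cos(c)^3


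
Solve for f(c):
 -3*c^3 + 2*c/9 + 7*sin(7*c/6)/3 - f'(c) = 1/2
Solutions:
 f(c) = C1 - 3*c^4/4 + c^2/9 - c/2 - 2*cos(7*c/6)


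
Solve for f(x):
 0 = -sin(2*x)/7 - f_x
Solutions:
 f(x) = C1 + cos(2*x)/14


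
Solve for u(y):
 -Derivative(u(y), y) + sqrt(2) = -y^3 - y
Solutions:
 u(y) = C1 + y^4/4 + y^2/2 + sqrt(2)*y


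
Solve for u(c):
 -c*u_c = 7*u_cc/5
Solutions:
 u(c) = C1 + C2*erf(sqrt(70)*c/14)


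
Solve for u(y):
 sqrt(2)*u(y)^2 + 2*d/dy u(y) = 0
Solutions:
 u(y) = 2/(C1 + sqrt(2)*y)


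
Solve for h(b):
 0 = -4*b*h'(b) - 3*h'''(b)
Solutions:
 h(b) = C1 + Integral(C2*airyai(-6^(2/3)*b/3) + C3*airybi(-6^(2/3)*b/3), b)


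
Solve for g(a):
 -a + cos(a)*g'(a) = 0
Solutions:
 g(a) = C1 + Integral(a/cos(a), a)


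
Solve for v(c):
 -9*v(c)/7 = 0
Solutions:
 v(c) = 0


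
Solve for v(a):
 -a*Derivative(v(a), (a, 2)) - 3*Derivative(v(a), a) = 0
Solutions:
 v(a) = C1 + C2/a^2


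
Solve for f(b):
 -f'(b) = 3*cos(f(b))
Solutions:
 f(b) = pi - asin((C1 + exp(6*b))/(C1 - exp(6*b)))
 f(b) = asin((C1 + exp(6*b))/(C1 - exp(6*b)))


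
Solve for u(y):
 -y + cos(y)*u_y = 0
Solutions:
 u(y) = C1 + Integral(y/cos(y), y)


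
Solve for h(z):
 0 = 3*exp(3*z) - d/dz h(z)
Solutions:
 h(z) = C1 + exp(3*z)


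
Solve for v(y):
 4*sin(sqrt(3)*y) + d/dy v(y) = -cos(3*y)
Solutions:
 v(y) = C1 - sin(3*y)/3 + 4*sqrt(3)*cos(sqrt(3)*y)/3


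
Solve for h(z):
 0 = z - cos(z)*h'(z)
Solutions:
 h(z) = C1 + Integral(z/cos(z), z)


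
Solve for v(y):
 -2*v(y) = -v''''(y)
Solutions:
 v(y) = C1*exp(-2^(1/4)*y) + C2*exp(2^(1/4)*y) + C3*sin(2^(1/4)*y) + C4*cos(2^(1/4)*y)


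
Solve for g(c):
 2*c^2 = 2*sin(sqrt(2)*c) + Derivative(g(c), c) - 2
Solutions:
 g(c) = C1 + 2*c^3/3 + 2*c + sqrt(2)*cos(sqrt(2)*c)


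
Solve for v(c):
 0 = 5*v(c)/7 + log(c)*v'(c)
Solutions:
 v(c) = C1*exp(-5*li(c)/7)


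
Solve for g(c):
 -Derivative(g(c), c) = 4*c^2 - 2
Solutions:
 g(c) = C1 - 4*c^3/3 + 2*c


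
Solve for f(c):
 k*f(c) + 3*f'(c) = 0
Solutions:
 f(c) = C1*exp(-c*k/3)


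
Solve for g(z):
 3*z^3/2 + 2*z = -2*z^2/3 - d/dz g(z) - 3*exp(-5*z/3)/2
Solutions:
 g(z) = C1 - 3*z^4/8 - 2*z^3/9 - z^2 + 9*exp(-5*z/3)/10


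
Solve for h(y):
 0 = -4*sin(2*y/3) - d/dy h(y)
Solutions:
 h(y) = C1 + 6*cos(2*y/3)


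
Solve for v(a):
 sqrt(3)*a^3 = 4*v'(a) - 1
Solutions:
 v(a) = C1 + sqrt(3)*a^4/16 + a/4


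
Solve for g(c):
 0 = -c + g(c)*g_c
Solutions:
 g(c) = -sqrt(C1 + c^2)
 g(c) = sqrt(C1 + c^2)


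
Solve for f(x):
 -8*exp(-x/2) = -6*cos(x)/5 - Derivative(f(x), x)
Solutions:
 f(x) = C1 - 6*sin(x)/5 - 16*exp(-x/2)


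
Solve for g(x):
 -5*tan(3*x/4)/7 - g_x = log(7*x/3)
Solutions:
 g(x) = C1 - x*log(x) - x*log(7) + x + x*log(3) + 20*log(cos(3*x/4))/21


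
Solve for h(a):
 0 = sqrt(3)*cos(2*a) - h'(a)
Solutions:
 h(a) = C1 + sqrt(3)*sin(2*a)/2


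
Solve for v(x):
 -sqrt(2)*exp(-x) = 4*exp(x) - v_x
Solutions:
 v(x) = C1 + 4*exp(x) - sqrt(2)*exp(-x)


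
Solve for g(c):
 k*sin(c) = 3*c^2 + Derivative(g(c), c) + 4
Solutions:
 g(c) = C1 - c^3 - 4*c - k*cos(c)


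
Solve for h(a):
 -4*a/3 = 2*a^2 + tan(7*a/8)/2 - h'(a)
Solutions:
 h(a) = C1 + 2*a^3/3 + 2*a^2/3 - 4*log(cos(7*a/8))/7


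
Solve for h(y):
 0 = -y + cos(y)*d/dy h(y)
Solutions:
 h(y) = C1 + Integral(y/cos(y), y)


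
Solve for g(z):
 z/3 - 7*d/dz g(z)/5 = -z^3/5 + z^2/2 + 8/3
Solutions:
 g(z) = C1 + z^4/28 - 5*z^3/42 + 5*z^2/42 - 40*z/21


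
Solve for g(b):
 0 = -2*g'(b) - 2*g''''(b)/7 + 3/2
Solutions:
 g(b) = C1 + C4*exp(-7^(1/3)*b) + 3*b/4 + (C2*sin(sqrt(3)*7^(1/3)*b/2) + C3*cos(sqrt(3)*7^(1/3)*b/2))*exp(7^(1/3)*b/2)


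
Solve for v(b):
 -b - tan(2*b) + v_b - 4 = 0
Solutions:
 v(b) = C1 + b^2/2 + 4*b - log(cos(2*b))/2


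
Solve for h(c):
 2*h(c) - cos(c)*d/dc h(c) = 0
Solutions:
 h(c) = C1*(sin(c) + 1)/(sin(c) - 1)


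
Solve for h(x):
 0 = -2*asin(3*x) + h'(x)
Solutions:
 h(x) = C1 + 2*x*asin(3*x) + 2*sqrt(1 - 9*x^2)/3


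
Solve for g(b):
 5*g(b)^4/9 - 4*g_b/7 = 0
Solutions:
 g(b) = 12^(1/3)*(-1/(C1 + 35*b))^(1/3)
 g(b) = (-1/(C1 + 35*b))^(1/3)*(-12^(1/3) - 2^(2/3)*3^(5/6)*I)/2
 g(b) = (-1/(C1 + 35*b))^(1/3)*(-12^(1/3) + 2^(2/3)*3^(5/6)*I)/2


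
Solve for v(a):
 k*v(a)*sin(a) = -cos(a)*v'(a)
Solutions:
 v(a) = C1*exp(k*log(cos(a)))


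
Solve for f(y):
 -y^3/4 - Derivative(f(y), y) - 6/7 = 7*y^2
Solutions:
 f(y) = C1 - y^4/16 - 7*y^3/3 - 6*y/7


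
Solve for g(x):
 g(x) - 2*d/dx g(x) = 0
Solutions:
 g(x) = C1*exp(x/2)


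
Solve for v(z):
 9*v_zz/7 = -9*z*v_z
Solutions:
 v(z) = C1 + C2*erf(sqrt(14)*z/2)


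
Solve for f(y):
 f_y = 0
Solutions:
 f(y) = C1


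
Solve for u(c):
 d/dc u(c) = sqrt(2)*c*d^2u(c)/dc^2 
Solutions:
 u(c) = C1 + C2*c^(sqrt(2)/2 + 1)


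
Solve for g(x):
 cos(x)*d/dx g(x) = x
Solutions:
 g(x) = C1 + Integral(x/cos(x), x)


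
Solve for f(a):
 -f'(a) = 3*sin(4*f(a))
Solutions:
 f(a) = -acos((-C1 - exp(24*a))/(C1 - exp(24*a)))/4 + pi/2
 f(a) = acos((-C1 - exp(24*a))/(C1 - exp(24*a)))/4


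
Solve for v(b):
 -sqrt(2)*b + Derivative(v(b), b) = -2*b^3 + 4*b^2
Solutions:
 v(b) = C1 - b^4/2 + 4*b^3/3 + sqrt(2)*b^2/2


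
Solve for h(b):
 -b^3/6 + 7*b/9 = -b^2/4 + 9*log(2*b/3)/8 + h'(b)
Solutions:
 h(b) = C1 - b^4/24 + b^3/12 + 7*b^2/18 - 9*b*log(b)/8 - 9*b*log(2)/8 + 9*b/8 + 9*b*log(3)/8


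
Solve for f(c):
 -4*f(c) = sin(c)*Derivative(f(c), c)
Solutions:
 f(c) = C1*(cos(c)^2 + 2*cos(c) + 1)/(cos(c)^2 - 2*cos(c) + 1)


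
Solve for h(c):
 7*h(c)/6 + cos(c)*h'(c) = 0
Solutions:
 h(c) = C1*(sin(c) - 1)^(7/12)/(sin(c) + 1)^(7/12)


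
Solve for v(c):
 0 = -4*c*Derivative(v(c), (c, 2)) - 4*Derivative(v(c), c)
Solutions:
 v(c) = C1 + C2*log(c)


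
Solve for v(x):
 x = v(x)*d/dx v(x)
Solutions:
 v(x) = -sqrt(C1 + x^2)
 v(x) = sqrt(C1 + x^2)


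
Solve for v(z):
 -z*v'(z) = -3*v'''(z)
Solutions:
 v(z) = C1 + Integral(C2*airyai(3^(2/3)*z/3) + C3*airybi(3^(2/3)*z/3), z)


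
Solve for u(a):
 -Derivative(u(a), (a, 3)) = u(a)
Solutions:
 u(a) = C3*exp(-a) + (C1*sin(sqrt(3)*a/2) + C2*cos(sqrt(3)*a/2))*exp(a/2)


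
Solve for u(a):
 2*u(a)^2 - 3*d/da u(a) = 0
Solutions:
 u(a) = -3/(C1 + 2*a)


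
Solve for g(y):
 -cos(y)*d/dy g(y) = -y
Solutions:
 g(y) = C1 + Integral(y/cos(y), y)


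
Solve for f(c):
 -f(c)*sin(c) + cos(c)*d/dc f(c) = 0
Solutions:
 f(c) = C1/cos(c)


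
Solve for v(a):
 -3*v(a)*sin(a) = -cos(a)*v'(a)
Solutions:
 v(a) = C1/cos(a)^3


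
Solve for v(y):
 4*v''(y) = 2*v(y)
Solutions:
 v(y) = C1*exp(-sqrt(2)*y/2) + C2*exp(sqrt(2)*y/2)


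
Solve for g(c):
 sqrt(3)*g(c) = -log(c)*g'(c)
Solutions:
 g(c) = C1*exp(-sqrt(3)*li(c))


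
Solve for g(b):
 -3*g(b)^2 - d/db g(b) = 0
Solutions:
 g(b) = 1/(C1 + 3*b)


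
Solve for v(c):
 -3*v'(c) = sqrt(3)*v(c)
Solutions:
 v(c) = C1*exp(-sqrt(3)*c/3)


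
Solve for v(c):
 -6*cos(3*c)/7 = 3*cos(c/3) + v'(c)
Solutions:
 v(c) = C1 - 9*sin(c/3) - 2*sin(3*c)/7


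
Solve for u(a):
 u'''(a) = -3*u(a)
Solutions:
 u(a) = C3*exp(-3^(1/3)*a) + (C1*sin(3^(5/6)*a/2) + C2*cos(3^(5/6)*a/2))*exp(3^(1/3)*a/2)


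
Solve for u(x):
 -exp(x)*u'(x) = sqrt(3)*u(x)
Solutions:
 u(x) = C1*exp(sqrt(3)*exp(-x))


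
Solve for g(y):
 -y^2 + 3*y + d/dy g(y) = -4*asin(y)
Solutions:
 g(y) = C1 + y^3/3 - 3*y^2/2 - 4*y*asin(y) - 4*sqrt(1 - y^2)


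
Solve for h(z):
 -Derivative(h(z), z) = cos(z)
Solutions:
 h(z) = C1 - sin(z)


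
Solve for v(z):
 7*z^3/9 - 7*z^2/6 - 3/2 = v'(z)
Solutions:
 v(z) = C1 + 7*z^4/36 - 7*z^3/18 - 3*z/2


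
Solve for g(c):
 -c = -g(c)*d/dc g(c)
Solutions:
 g(c) = -sqrt(C1 + c^2)
 g(c) = sqrt(C1 + c^2)


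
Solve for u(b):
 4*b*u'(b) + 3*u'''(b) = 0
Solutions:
 u(b) = C1 + Integral(C2*airyai(-6^(2/3)*b/3) + C3*airybi(-6^(2/3)*b/3), b)


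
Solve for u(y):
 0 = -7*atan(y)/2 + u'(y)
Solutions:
 u(y) = C1 + 7*y*atan(y)/2 - 7*log(y^2 + 1)/4


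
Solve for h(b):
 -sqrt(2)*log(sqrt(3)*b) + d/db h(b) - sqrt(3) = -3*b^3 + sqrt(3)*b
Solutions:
 h(b) = C1 - 3*b^4/4 + sqrt(3)*b^2/2 + sqrt(2)*b*log(b) - sqrt(2)*b + sqrt(2)*b*log(3)/2 + sqrt(3)*b


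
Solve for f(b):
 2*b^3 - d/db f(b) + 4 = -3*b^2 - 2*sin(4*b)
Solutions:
 f(b) = C1 + b^4/2 + b^3 + 4*b - cos(4*b)/2


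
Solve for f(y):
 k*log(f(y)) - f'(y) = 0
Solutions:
 li(f(y)) = C1 + k*y


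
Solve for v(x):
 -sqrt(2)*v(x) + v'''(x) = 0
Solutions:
 v(x) = C3*exp(2^(1/6)*x) + (C1*sin(2^(1/6)*sqrt(3)*x/2) + C2*cos(2^(1/6)*sqrt(3)*x/2))*exp(-2^(1/6)*x/2)


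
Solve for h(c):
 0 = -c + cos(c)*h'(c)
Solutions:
 h(c) = C1 + Integral(c/cos(c), c)


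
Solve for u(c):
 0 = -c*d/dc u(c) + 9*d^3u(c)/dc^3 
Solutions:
 u(c) = C1 + Integral(C2*airyai(3^(1/3)*c/3) + C3*airybi(3^(1/3)*c/3), c)


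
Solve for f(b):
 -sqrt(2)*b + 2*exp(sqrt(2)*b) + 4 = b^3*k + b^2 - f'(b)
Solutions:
 f(b) = C1 + b^4*k/4 + b^3/3 + sqrt(2)*b^2/2 - 4*b - sqrt(2)*exp(sqrt(2)*b)


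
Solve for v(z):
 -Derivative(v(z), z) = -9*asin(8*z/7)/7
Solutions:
 v(z) = C1 + 9*z*asin(8*z/7)/7 + 9*sqrt(49 - 64*z^2)/56


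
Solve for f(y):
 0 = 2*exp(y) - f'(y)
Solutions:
 f(y) = C1 + 2*exp(y)


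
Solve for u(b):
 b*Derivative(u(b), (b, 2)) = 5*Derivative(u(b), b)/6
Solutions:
 u(b) = C1 + C2*b^(11/6)


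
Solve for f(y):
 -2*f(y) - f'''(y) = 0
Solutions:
 f(y) = C3*exp(-2^(1/3)*y) + (C1*sin(2^(1/3)*sqrt(3)*y/2) + C2*cos(2^(1/3)*sqrt(3)*y/2))*exp(2^(1/3)*y/2)


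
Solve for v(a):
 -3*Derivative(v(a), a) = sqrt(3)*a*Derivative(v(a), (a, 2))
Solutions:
 v(a) = C1 + C2*a^(1 - sqrt(3))


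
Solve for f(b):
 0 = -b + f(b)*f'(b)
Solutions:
 f(b) = -sqrt(C1 + b^2)
 f(b) = sqrt(C1 + b^2)


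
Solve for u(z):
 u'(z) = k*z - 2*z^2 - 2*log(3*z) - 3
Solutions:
 u(z) = C1 + k*z^2/2 - 2*z^3/3 - 2*z*log(z) - z*log(9) - z


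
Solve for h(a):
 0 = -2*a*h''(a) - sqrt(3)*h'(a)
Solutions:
 h(a) = C1 + C2*a^(1 - sqrt(3)/2)


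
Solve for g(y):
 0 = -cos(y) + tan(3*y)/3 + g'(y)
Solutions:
 g(y) = C1 + log(cos(3*y))/9 + sin(y)


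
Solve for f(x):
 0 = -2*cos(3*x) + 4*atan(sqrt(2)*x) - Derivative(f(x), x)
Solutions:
 f(x) = C1 + 4*x*atan(sqrt(2)*x) - sqrt(2)*log(2*x^2 + 1) - 2*sin(3*x)/3


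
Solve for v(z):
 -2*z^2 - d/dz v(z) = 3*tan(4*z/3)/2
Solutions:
 v(z) = C1 - 2*z^3/3 + 9*log(cos(4*z/3))/8


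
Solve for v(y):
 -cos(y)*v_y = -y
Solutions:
 v(y) = C1 + Integral(y/cos(y), y)


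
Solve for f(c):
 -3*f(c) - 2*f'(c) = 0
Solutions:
 f(c) = C1*exp(-3*c/2)


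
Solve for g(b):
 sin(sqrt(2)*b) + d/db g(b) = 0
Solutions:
 g(b) = C1 + sqrt(2)*cos(sqrt(2)*b)/2


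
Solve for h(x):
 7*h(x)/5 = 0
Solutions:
 h(x) = 0


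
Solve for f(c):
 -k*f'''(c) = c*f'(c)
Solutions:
 f(c) = C1 + Integral(C2*airyai(c*(-1/k)^(1/3)) + C3*airybi(c*(-1/k)^(1/3)), c)


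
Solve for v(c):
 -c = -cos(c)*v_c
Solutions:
 v(c) = C1 + Integral(c/cos(c), c)


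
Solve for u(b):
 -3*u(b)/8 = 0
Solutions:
 u(b) = 0


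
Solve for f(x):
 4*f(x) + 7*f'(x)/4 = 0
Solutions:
 f(x) = C1*exp(-16*x/7)


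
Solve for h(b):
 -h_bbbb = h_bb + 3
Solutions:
 h(b) = C1 + C2*b + C3*sin(b) + C4*cos(b) - 3*b^2/2


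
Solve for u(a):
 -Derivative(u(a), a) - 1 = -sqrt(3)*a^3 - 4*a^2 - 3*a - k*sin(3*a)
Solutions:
 u(a) = C1 + sqrt(3)*a^4/4 + 4*a^3/3 + 3*a^2/2 - a - k*cos(3*a)/3


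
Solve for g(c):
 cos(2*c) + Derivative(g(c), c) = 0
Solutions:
 g(c) = C1 - sin(2*c)/2


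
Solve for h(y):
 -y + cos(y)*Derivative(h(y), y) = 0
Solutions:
 h(y) = C1 + Integral(y/cos(y), y)


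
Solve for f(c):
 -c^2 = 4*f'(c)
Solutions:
 f(c) = C1 - c^3/12


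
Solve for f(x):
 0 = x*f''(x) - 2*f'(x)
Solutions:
 f(x) = C1 + C2*x^3


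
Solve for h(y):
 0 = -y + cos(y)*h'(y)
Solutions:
 h(y) = C1 + Integral(y/cos(y), y)


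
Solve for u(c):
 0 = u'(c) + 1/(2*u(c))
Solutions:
 u(c) = -sqrt(C1 - c)
 u(c) = sqrt(C1 - c)


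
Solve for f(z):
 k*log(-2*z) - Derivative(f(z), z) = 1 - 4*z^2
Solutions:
 f(z) = C1 + k*z*log(-z) + 4*z^3/3 + z*(-k + k*log(2) - 1)


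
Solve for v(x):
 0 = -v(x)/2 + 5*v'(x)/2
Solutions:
 v(x) = C1*exp(x/5)


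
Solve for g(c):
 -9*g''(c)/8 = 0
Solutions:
 g(c) = C1 + C2*c


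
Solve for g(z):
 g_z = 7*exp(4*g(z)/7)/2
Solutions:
 g(z) = 7*log(-(-1/(C1 + 14*z))^(1/4)) + 7*log(7)/4
 g(z) = 7*log(-1/(C1 + 14*z))/4 + 7*log(7)/4
 g(z) = 7*log(-I*(-1/(C1 + 14*z))^(1/4)) + 7*log(7)/4
 g(z) = 7*log(I*(-1/(C1 + 14*z))^(1/4)) + 7*log(7)/4


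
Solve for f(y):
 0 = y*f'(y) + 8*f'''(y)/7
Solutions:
 f(y) = C1 + Integral(C2*airyai(-7^(1/3)*y/2) + C3*airybi(-7^(1/3)*y/2), y)


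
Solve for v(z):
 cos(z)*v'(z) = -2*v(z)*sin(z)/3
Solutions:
 v(z) = C1*cos(z)^(2/3)


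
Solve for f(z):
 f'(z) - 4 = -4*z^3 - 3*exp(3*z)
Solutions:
 f(z) = C1 - z^4 + 4*z - exp(3*z)


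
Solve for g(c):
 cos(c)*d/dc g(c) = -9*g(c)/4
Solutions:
 g(c) = C1*(sin(c) - 1)^(9/8)/(sin(c) + 1)^(9/8)


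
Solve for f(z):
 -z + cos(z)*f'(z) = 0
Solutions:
 f(z) = C1 + Integral(z/cos(z), z)


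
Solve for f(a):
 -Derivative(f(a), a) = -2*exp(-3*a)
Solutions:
 f(a) = C1 - 2*exp(-3*a)/3


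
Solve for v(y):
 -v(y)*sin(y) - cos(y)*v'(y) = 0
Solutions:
 v(y) = C1*cos(y)


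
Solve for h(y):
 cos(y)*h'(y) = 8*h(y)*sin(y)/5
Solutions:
 h(y) = C1/cos(y)^(8/5)


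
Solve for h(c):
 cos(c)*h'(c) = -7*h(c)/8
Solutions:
 h(c) = C1*(sin(c) - 1)^(7/16)/(sin(c) + 1)^(7/16)


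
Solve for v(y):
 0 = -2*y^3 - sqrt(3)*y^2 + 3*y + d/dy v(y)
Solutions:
 v(y) = C1 + y^4/2 + sqrt(3)*y^3/3 - 3*y^2/2


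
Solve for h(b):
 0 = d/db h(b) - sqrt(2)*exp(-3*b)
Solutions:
 h(b) = C1 - sqrt(2)*exp(-3*b)/3


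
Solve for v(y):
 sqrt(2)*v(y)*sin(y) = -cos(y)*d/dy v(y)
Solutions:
 v(y) = C1*cos(y)^(sqrt(2))


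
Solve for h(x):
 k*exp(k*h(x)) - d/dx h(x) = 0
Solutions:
 h(x) = Piecewise((log(-1/(C1*k + k^2*x))/k, Ne(k, 0)), (nan, True))
 h(x) = Piecewise((C1 + k*x, Eq(k, 0)), (nan, True))


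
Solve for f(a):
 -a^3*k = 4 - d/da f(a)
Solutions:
 f(a) = C1 + a^4*k/4 + 4*a


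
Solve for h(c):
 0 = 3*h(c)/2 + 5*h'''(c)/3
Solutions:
 h(c) = C3*exp(-30^(2/3)*c/10) + (C1*sin(3*10^(2/3)*3^(1/6)*c/20) + C2*cos(3*10^(2/3)*3^(1/6)*c/20))*exp(30^(2/3)*c/20)


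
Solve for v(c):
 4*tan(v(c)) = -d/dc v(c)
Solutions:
 v(c) = pi - asin(C1*exp(-4*c))
 v(c) = asin(C1*exp(-4*c))


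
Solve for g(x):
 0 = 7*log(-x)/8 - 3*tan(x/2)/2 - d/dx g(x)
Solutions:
 g(x) = C1 + 7*x*log(-x)/8 - 7*x/8 + 3*log(cos(x/2))


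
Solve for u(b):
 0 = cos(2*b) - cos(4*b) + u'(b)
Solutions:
 u(b) = C1 - sin(2*b)/2 + sin(4*b)/4


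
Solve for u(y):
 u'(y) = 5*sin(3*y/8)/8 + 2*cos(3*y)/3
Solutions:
 u(y) = C1 + 2*sin(3*y)/9 - 5*cos(3*y/8)/3


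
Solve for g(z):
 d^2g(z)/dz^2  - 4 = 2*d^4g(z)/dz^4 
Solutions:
 g(z) = C1 + C2*z + C3*exp(-sqrt(2)*z/2) + C4*exp(sqrt(2)*z/2) + 2*z^2


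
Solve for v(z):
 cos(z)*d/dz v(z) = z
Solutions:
 v(z) = C1 + Integral(z/cos(z), z)


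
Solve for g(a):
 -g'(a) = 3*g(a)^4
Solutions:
 g(a) = (-3^(2/3) - 3*3^(1/6)*I)*(1/(C1 + 3*a))^(1/3)/6
 g(a) = (-3^(2/3) + 3*3^(1/6)*I)*(1/(C1 + 3*a))^(1/3)/6
 g(a) = (1/(C1 + 9*a))^(1/3)


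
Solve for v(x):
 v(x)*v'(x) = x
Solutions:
 v(x) = -sqrt(C1 + x^2)
 v(x) = sqrt(C1 + x^2)


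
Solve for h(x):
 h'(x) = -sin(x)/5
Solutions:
 h(x) = C1 + cos(x)/5


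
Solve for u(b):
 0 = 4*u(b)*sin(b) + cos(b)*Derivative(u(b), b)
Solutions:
 u(b) = C1*cos(b)^4


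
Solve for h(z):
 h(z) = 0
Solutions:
 h(z) = 0


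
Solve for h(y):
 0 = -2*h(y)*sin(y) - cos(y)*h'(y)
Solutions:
 h(y) = C1*cos(y)^2


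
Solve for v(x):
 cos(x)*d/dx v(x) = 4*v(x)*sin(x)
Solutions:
 v(x) = C1/cos(x)^4


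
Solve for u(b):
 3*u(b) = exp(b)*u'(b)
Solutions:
 u(b) = C1*exp(-3*exp(-b))


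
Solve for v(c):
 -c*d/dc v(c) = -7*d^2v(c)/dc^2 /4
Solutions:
 v(c) = C1 + C2*erfi(sqrt(14)*c/7)


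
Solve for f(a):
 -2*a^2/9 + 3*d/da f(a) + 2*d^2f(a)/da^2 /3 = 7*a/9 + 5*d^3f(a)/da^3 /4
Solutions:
 f(a) = C1 + C2*exp(2*a*(2 - sqrt(139))/15) + C3*exp(2*a*(2 + sqrt(139))/15) + 2*a^3/81 + 55*a^2/486 + 25*a/2187


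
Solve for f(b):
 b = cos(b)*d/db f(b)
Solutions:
 f(b) = C1 + Integral(b/cos(b), b)


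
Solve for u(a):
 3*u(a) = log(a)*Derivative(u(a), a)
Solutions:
 u(a) = C1*exp(3*li(a))


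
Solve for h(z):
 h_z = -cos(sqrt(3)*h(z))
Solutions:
 h(z) = sqrt(3)*(pi - asin((exp(2*sqrt(3)*C1) + exp(2*sqrt(3)*z))/(exp(2*sqrt(3)*C1) - exp(2*sqrt(3)*z))))/3
 h(z) = sqrt(3)*asin((exp(2*sqrt(3)*C1) + exp(2*sqrt(3)*z))/(exp(2*sqrt(3)*C1) - exp(2*sqrt(3)*z)))/3


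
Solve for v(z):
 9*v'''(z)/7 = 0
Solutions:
 v(z) = C1 + C2*z + C3*z^2


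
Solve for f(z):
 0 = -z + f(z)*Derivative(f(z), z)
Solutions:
 f(z) = -sqrt(C1 + z^2)
 f(z) = sqrt(C1 + z^2)


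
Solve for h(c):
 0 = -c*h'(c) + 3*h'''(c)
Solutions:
 h(c) = C1 + Integral(C2*airyai(3^(2/3)*c/3) + C3*airybi(3^(2/3)*c/3), c)


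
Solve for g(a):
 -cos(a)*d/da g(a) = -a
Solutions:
 g(a) = C1 + Integral(a/cos(a), a)


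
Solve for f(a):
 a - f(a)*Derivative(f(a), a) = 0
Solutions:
 f(a) = -sqrt(C1 + a^2)
 f(a) = sqrt(C1 + a^2)


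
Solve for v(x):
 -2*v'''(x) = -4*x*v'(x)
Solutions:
 v(x) = C1 + Integral(C2*airyai(2^(1/3)*x) + C3*airybi(2^(1/3)*x), x)


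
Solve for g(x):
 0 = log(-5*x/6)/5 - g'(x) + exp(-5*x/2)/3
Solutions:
 g(x) = C1 + x*log(-x)/5 + x*(-log(6) - 1 + log(5))/5 - 2*exp(-5*x/2)/15


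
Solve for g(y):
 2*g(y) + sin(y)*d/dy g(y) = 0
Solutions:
 g(y) = C1*(cos(y) + 1)/(cos(y) - 1)


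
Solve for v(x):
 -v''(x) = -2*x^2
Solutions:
 v(x) = C1 + C2*x + x^4/6


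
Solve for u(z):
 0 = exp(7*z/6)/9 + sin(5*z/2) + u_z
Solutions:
 u(z) = C1 - 2*exp(7*z/6)/21 + 2*cos(5*z/2)/5


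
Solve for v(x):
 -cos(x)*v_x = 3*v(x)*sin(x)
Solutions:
 v(x) = C1*cos(x)^3


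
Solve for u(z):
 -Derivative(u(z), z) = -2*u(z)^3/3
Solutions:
 u(z) = -sqrt(6)*sqrt(-1/(C1 + 2*z))/2
 u(z) = sqrt(6)*sqrt(-1/(C1 + 2*z))/2


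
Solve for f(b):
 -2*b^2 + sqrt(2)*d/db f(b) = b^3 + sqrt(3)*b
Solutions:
 f(b) = C1 + sqrt(2)*b^4/8 + sqrt(2)*b^3/3 + sqrt(6)*b^2/4
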